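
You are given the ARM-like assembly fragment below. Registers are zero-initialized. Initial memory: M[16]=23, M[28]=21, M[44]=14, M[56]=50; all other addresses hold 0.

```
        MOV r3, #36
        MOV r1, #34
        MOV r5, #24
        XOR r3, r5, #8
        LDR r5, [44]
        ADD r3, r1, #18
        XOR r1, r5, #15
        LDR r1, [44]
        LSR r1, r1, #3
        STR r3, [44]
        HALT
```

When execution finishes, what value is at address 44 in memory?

52

after MOV r3, #36: r3=36
after MOV r1, #34: r1=34
after MOV r5, #24: r5=24
after XOR r3, r5, #8: r3=24^8=16
after LDR r5, [44]: r5=M[44]=14
after ADD r3, r1, #18: r3=34+18=52
after XOR r1, r5, #15: r1=14^15=1
after LDR r1, [44]: r1=M[44]=14
after LSR r1, r1, #3: r1=14>>3=1
STR r3, [44] → M[44]=52
halt.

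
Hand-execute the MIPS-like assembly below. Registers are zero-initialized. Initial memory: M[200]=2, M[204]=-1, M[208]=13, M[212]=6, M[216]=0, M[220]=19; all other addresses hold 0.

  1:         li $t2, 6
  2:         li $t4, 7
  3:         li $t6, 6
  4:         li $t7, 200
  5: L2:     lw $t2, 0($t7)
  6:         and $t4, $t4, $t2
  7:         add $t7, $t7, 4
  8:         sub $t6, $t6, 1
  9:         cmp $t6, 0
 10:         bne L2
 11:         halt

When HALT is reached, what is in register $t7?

224

after li $t2, 6: $t2=6
after li $t4, 7: $t4=7
after li $t6, 6: $t6=6
after li $t7, 200: $t7=200
after lw $t2, 0($t7): $t2=M[200]=2
after and $t4, $t4, $t2: $t4=7&2=2
after add $t7, $t7, 4: $t7=200+4=204
after sub $t6, $t6, 1: $t6=6-1=5
cmp $t6, 0  (cmp 5,0)
bne L2: taken
after lw $t2, 0($t7): $t2=M[204]=-1
after and $t4, $t4, $t2: $t4=2&(-1)=2
after add $t7, $t7, 4: $t7=204+4=208
after sub $t6, $t6, 1: $t6=5-1=4
cmp $t6, 0  (cmp 4,0)
bne L2: taken
after lw $t2, 0($t7): $t2=M[208]=13
after and $t4, $t4, $t2: $t4=2&13=0
after add $t7, $t7, 4: $t7=208+4=212
after sub $t6, $t6, 1: $t6=4-1=3
cmp $t6, 0  (cmp 3,0)
bne L2: taken
after lw $t2, 0($t7): $t2=M[212]=6
after and $t4, $t4, $t2: $t4=0&6=0
after add $t7, $t7, 4: $t7=212+4=216
after sub $t6, $t6, 1: $t6=3-1=2
cmp $t6, 0  (cmp 2,0)
bne L2: taken
after lw $t2, 0($t7): $t2=M[216]=0
after and $t4, $t4, $t2: $t4=0&0=0
after add $t7, $t7, 4: $t7=216+4=220
after sub $t6, $t6, 1: $t6=2-1=1
cmp $t6, 0  (cmp 1,0)
bne L2: taken
after lw $t2, 0($t7): $t2=M[220]=19
after and $t4, $t4, $t2: $t4=0&19=0
after add $t7, $t7, 4: $t7=220+4=224
after sub $t6, $t6, 1: $t6=1-1=0
cmp $t6, 0  (cmp 0,0)
bne L2: not taken
halt.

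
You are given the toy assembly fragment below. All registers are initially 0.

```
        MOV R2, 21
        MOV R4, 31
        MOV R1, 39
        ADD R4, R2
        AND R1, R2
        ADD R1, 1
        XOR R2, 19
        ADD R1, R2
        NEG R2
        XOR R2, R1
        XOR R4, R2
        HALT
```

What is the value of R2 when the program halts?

R2=21
R4=31
R1=39
R4=31+21=52
R1=39&21=5
R1=5+1=6
R2=21^19=6
R1=6+6=12
R2=-(6)=-6
R2=(-6)^12=-10
R4=52^(-10)=-62
halt.

-10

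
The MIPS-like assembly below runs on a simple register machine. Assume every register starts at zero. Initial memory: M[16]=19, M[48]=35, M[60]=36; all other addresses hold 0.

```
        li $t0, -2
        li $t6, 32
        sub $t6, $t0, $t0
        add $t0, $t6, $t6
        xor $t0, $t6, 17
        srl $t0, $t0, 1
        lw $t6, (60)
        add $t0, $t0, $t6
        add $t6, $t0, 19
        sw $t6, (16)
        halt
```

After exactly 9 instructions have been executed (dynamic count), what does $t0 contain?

$t0=-2
$t6=32
$t6=(-2)-(-2)=0
$t0=0+0=0
$t0=0^17=17
$t0=17>>1=8
$t6=M[60]=36
$t0=8+36=44
$t6=44+19=63
After step 9: $t0 = 44.

44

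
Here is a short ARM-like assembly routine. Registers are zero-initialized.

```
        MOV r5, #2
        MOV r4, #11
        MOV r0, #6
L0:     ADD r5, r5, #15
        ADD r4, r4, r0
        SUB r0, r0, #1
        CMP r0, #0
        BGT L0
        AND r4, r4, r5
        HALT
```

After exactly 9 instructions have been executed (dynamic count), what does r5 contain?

32

after MOV r5, #2: r5=2
after MOV r4, #11: r4=11
after MOV r0, #6: r0=6
after ADD r5, r5, #15: r5=2+15=17
after ADD r4, r4, r0: r4=11+6=17
after SUB r0, r0, #1: r0=6-1=5
CMP r0, #0  (cmp 5,0)
BGT L0: taken
after ADD r5, r5, #15: r5=17+15=32
After step 9: r5 = 32.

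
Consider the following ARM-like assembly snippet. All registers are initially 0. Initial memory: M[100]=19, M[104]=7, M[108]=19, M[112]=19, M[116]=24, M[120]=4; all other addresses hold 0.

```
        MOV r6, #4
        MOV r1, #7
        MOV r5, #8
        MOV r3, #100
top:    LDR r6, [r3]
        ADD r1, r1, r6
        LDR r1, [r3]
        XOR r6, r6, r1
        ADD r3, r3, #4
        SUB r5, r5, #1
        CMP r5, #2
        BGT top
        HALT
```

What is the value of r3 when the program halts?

124

MOV r6, #4 → r6=4
MOV r1, #7 → r1=7
MOV r5, #8 → r5=8
MOV r3, #100 → r3=100
LDR r6, [r3] → r6=M[100]=19
ADD r1, r1, r6 → r1=7+19=26
LDR r1, [r3] → r1=M[100]=19
XOR r6, r6, r1 → r6=19^19=0
ADD r3, r3, #4 → r3=100+4=104
SUB r5, r5, #1 → r5=8-1=7
CMP r5, #2  (cmp 7,2)
BGT top: taken
LDR r6, [r3] → r6=M[104]=7
ADD r1, r1, r6 → r1=19+7=26
LDR r1, [r3] → r1=M[104]=7
XOR r6, r6, r1 → r6=7^7=0
ADD r3, r3, #4 → r3=104+4=108
SUB r5, r5, #1 → r5=7-1=6
CMP r5, #2  (cmp 6,2)
BGT top: taken
LDR r6, [r3] → r6=M[108]=19
ADD r1, r1, r6 → r1=7+19=26
LDR r1, [r3] → r1=M[108]=19
XOR r6, r6, r1 → r6=19^19=0
ADD r3, r3, #4 → r3=108+4=112
SUB r5, r5, #1 → r5=6-1=5
CMP r5, #2  (cmp 5,2)
BGT top: taken
LDR r6, [r3] → r6=M[112]=19
ADD r1, r1, r6 → r1=19+19=38
LDR r1, [r3] → r1=M[112]=19
XOR r6, r6, r1 → r6=19^19=0
ADD r3, r3, #4 → r3=112+4=116
SUB r5, r5, #1 → r5=5-1=4
CMP r5, #2  (cmp 4,2)
BGT top: taken
LDR r6, [r3] → r6=M[116]=24
ADD r1, r1, r6 → r1=19+24=43
LDR r1, [r3] → r1=M[116]=24
XOR r6, r6, r1 → r6=24^24=0
ADD r3, r3, #4 → r3=116+4=120
SUB r5, r5, #1 → r5=4-1=3
CMP r5, #2  (cmp 3,2)
BGT top: taken
LDR r6, [r3] → r6=M[120]=4
ADD r1, r1, r6 → r1=24+4=28
LDR r1, [r3] → r1=M[120]=4
XOR r6, r6, r1 → r6=4^4=0
ADD r3, r3, #4 → r3=120+4=124
SUB r5, r5, #1 → r5=3-1=2
CMP r5, #2  (cmp 2,2)
BGT top: not taken
halt.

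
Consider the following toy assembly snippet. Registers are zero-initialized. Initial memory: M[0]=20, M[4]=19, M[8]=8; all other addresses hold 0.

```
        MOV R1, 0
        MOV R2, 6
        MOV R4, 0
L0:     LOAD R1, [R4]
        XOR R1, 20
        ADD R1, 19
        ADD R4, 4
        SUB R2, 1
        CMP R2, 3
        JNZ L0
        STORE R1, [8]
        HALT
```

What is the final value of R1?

47

after MOV R1, 0: R1=0
after MOV R2, 6: R2=6
after MOV R4, 0: R4=0
after LOAD R1, [R4]: R1=M[0]=20
after XOR R1, 20: R1=20^20=0
after ADD R1, 19: R1=0+19=19
after ADD R4, 4: R4=0+4=4
after SUB R2, 1: R2=6-1=5
CMP R2, 3  (cmp 5,3)
JNZ L0: taken
after LOAD R1, [R4]: R1=M[4]=19
after XOR R1, 20: R1=19^20=7
after ADD R1, 19: R1=7+19=26
after ADD R4, 4: R4=4+4=8
after SUB R2, 1: R2=5-1=4
CMP R2, 3  (cmp 4,3)
JNZ L0: taken
after LOAD R1, [R4]: R1=M[8]=8
after XOR R1, 20: R1=8^20=28
after ADD R1, 19: R1=28+19=47
after ADD R4, 4: R4=8+4=12
after SUB R2, 1: R2=4-1=3
CMP R2, 3  (cmp 3,3)
JNZ L0: not taken
STORE R1, [8] → M[8]=47
halt.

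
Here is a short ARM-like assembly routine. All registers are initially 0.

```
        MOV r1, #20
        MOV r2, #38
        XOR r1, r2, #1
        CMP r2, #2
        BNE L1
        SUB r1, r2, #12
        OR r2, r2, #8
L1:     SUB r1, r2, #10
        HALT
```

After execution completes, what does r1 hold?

28

after MOV r1, #20: r1=20
after MOV r2, #38: r2=38
after XOR r1, r2, #1: r1=38^1=39
CMP r2, #2  (cmp 38,2)
BNE L1: taken
after SUB r1, r2, #10: r1=38-10=28
halt.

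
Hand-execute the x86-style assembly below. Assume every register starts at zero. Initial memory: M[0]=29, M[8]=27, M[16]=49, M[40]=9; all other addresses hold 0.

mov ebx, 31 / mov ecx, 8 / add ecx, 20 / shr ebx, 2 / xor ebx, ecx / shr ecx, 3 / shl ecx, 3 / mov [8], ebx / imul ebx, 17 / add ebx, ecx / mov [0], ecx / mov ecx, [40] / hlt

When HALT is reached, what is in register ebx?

483

mov ebx, 31 → ebx=31
mov ecx, 8 → ecx=8
add ecx, 20 → ecx=8+20=28
shr ebx, 2 → ebx=31>>2=7
xor ebx, ecx → ebx=7^28=27
shr ecx, 3 → ecx=28>>3=3
shl ecx, 3 → ecx=3<<3=24
mov [8], ebx → M[8]=27
imul ebx, 17 → ebx=27*17=459
add ebx, ecx → ebx=459+24=483
mov [0], ecx → M[0]=24
mov ecx, [40] → ecx=M[40]=9
halt.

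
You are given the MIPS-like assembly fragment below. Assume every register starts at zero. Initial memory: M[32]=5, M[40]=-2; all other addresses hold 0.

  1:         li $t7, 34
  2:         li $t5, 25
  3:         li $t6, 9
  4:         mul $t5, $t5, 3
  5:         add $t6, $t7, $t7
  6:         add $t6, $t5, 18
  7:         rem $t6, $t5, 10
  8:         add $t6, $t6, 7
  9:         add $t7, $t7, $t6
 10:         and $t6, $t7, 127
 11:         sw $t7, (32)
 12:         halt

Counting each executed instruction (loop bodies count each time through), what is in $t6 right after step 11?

after li $t7, 34: $t7=34
after li $t5, 25: $t5=25
after li $t6, 9: $t6=9
after mul $t5, $t5, 3: $t5=25*3=75
after add $t6, $t7, $t7: $t6=34+34=68
after add $t6, $t5, 18: $t6=75+18=93
after rem $t6, $t5, 10: $t6=75%10=5
after add $t6, $t6, 7: $t6=5+7=12
after add $t7, $t7, $t6: $t7=34+12=46
after and $t6, $t7, 127: $t6=46&127=46
sw $t7, (32) → M[32]=46
After step 11: $t6 = 46.

46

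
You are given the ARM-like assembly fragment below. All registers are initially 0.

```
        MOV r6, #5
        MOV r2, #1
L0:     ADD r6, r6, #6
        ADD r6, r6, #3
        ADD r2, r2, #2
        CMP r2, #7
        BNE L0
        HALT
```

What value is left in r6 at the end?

r6=5
r2=1
r6=5+6=11
r6=11+3=14
r2=1+2=3
CMP r2, #7  (cmp 3,7)
BNE L0: taken
r6=14+6=20
r6=20+3=23
r2=3+2=5
CMP r2, #7  (cmp 5,7)
BNE L0: taken
r6=23+6=29
r6=29+3=32
r2=5+2=7
CMP r2, #7  (cmp 7,7)
BNE L0: not taken
halt.

32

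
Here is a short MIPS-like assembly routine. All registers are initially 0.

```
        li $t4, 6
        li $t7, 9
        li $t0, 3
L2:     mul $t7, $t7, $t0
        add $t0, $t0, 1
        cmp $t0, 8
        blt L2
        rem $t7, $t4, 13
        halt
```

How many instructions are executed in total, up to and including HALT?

li $t4, 6 → $t4=6
li $t7, 9 → $t7=9
li $t0, 3 → $t0=3
mul $t7, $t7, $t0 → $t7=9*3=27
add $t0, $t0, 1 → $t0=3+1=4
cmp $t0, 8  (cmp 4,8)
blt L2: taken
mul $t7, $t7, $t0 → $t7=27*4=108
add $t0, $t0, 1 → $t0=4+1=5
cmp $t0, 8  (cmp 5,8)
blt L2: taken
mul $t7, $t7, $t0 → $t7=108*5=540
add $t0, $t0, 1 → $t0=5+1=6
cmp $t0, 8  (cmp 6,8)
blt L2: taken
mul $t7, $t7, $t0 → $t7=540*6=3240
add $t0, $t0, 1 → $t0=6+1=7
cmp $t0, 8  (cmp 7,8)
blt L2: taken
mul $t7, $t7, $t0 → $t7=3240*7=22680
add $t0, $t0, 1 → $t0=7+1=8
cmp $t0, 8  (cmp 8,8)
blt L2: not taken
rem $t7, $t4, 13 → $t7=6%13=6
halt.
Total executed instructions: 25.

25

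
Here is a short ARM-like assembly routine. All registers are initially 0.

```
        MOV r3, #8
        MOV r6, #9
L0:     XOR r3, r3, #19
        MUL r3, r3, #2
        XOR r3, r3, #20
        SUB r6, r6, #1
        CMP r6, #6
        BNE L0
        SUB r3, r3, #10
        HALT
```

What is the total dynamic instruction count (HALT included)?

after MOV r3, #8: r3=8
after MOV r6, #9: r6=9
after XOR r3, r3, #19: r3=8^19=27
after MUL r3, r3, #2: r3=27*2=54
after XOR r3, r3, #20: r3=54^20=34
after SUB r6, r6, #1: r6=9-1=8
CMP r6, #6  (cmp 8,6)
BNE L0: taken
after XOR r3, r3, #19: r3=34^19=49
after MUL r3, r3, #2: r3=49*2=98
after XOR r3, r3, #20: r3=98^20=118
after SUB r6, r6, #1: r6=8-1=7
CMP r6, #6  (cmp 7,6)
BNE L0: taken
after XOR r3, r3, #19: r3=118^19=101
after MUL r3, r3, #2: r3=101*2=202
after XOR r3, r3, #20: r3=202^20=222
after SUB r6, r6, #1: r6=7-1=6
CMP r6, #6  (cmp 6,6)
BNE L0: not taken
after SUB r3, r3, #10: r3=222-10=212
halt.
Total executed instructions: 22.

22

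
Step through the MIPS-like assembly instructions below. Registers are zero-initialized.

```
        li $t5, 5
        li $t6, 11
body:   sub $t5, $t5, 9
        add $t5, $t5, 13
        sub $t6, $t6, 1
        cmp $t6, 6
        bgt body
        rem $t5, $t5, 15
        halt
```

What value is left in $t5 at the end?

li $t5, 5 → $t5=5
li $t6, 11 → $t6=11
sub $t5, $t5, 9 → $t5=5-9=-4
add $t5, $t5, 13 → $t5=(-4)+13=9
sub $t6, $t6, 1 → $t6=11-1=10
cmp $t6, 6  (cmp 10,6)
bgt body: taken
sub $t5, $t5, 9 → $t5=9-9=0
add $t5, $t5, 13 → $t5=0+13=13
sub $t6, $t6, 1 → $t6=10-1=9
cmp $t6, 6  (cmp 9,6)
bgt body: taken
sub $t5, $t5, 9 → $t5=13-9=4
add $t5, $t5, 13 → $t5=4+13=17
sub $t6, $t6, 1 → $t6=9-1=8
cmp $t6, 6  (cmp 8,6)
bgt body: taken
sub $t5, $t5, 9 → $t5=17-9=8
add $t5, $t5, 13 → $t5=8+13=21
sub $t6, $t6, 1 → $t6=8-1=7
cmp $t6, 6  (cmp 7,6)
bgt body: taken
sub $t5, $t5, 9 → $t5=21-9=12
add $t5, $t5, 13 → $t5=12+13=25
sub $t6, $t6, 1 → $t6=7-1=6
cmp $t6, 6  (cmp 6,6)
bgt body: not taken
rem $t5, $t5, 15 → $t5=25%15=10
halt.

10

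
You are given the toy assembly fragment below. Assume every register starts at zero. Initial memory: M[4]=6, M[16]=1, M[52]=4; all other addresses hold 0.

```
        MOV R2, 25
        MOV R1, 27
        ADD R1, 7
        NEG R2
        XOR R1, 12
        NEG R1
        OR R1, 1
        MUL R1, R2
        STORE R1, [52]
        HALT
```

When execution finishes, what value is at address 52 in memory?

1125

after MOV R2, 25: R2=25
after MOV R1, 27: R1=27
after ADD R1, 7: R1=27+7=34
after NEG R2: R2=-(25)=-25
after XOR R1, 12: R1=34^12=46
after NEG R1: R1=-(46)=-46
after OR R1, 1: R1=(-46)|1=-45
after MUL R1, R2: R1=(-45)*(-25)=1125
STORE R1, [52] → M[52]=1125
halt.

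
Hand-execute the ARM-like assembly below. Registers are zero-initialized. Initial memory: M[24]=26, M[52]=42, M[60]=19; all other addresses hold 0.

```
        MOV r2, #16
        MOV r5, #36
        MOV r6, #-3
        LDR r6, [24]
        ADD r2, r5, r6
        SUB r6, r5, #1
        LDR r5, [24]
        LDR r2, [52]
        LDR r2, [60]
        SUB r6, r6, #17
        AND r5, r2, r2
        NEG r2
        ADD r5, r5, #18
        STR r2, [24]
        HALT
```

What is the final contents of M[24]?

r2=16
r5=36
r6=-3
r6=M[24]=26
r2=36+26=62
r6=36-1=35
r5=M[24]=26
r2=M[52]=42
r2=M[60]=19
r6=35-17=18
r5=19&19=19
r2=-(19)=-19
r5=19+18=37
STR r2, [24] → M[24]=-19
halt.

-19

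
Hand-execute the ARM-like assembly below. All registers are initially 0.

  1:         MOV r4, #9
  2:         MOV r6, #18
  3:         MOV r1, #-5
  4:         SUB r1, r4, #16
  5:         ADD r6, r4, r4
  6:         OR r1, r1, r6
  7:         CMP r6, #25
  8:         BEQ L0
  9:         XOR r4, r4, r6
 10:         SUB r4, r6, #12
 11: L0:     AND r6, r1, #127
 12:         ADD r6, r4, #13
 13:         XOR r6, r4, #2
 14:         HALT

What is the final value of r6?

after MOV r4, #9: r4=9
after MOV r6, #18: r6=18
after MOV r1, #-5: r1=-5
after SUB r1, r4, #16: r1=9-16=-7
after ADD r6, r4, r4: r6=9+9=18
after OR r1, r1, r6: r1=(-7)|18=-5
CMP r6, #25  (cmp 18,25)
BEQ L0: not taken
after XOR r4, r4, r6: r4=9^18=27
after SUB r4, r6, #12: r4=18-12=6
after AND r6, r1, #127: r6=(-5)&127=123
after ADD r6, r4, #13: r6=6+13=19
after XOR r6, r4, #2: r6=6^2=4
halt.

4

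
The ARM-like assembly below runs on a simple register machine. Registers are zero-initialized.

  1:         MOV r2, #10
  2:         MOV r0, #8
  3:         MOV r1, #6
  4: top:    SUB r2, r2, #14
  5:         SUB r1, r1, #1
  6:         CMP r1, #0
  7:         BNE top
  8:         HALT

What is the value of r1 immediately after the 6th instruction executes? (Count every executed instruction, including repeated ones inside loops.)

r2=10
r0=8
r1=6
r2=10-14=-4
r1=6-1=5
CMP r1, #0  (cmp 5,0)
After step 6: r1 = 5.

5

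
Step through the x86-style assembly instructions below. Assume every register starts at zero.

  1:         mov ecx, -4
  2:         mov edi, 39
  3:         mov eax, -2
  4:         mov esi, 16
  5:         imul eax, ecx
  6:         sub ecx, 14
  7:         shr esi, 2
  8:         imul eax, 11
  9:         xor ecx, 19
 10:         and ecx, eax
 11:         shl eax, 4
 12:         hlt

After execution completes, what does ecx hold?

88

after mov ecx, -4: ecx=-4
after mov edi, 39: edi=39
after mov eax, -2: eax=-2
after mov esi, 16: esi=16
after imul eax, ecx: eax=(-2)*(-4)=8
after sub ecx, 14: ecx=(-4)-14=-18
after shr esi, 2: esi=16>>2=4
after imul eax, 11: eax=8*11=88
after xor ecx, 19: ecx=(-18)^19=-3
after and ecx, eax: ecx=(-3)&88=88
after shl eax, 4: eax=88<<4=1408
halt.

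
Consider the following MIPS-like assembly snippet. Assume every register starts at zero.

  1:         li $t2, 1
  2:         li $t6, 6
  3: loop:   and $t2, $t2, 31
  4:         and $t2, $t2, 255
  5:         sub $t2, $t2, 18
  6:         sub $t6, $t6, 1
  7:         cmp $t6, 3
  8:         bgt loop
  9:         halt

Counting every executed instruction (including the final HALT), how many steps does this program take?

after li $t2, 1: $t2=1
after li $t6, 6: $t6=6
after and $t2, $t2, 31: $t2=1&31=1
after and $t2, $t2, 255: $t2=1&255=1
after sub $t2, $t2, 18: $t2=1-18=-17
after sub $t6, $t6, 1: $t6=6-1=5
cmp $t6, 3  (cmp 5,3)
bgt loop: taken
after and $t2, $t2, 31: $t2=(-17)&31=15
after and $t2, $t2, 255: $t2=15&255=15
after sub $t2, $t2, 18: $t2=15-18=-3
after sub $t6, $t6, 1: $t6=5-1=4
cmp $t6, 3  (cmp 4,3)
bgt loop: taken
after and $t2, $t2, 31: $t2=(-3)&31=29
after and $t2, $t2, 255: $t2=29&255=29
after sub $t2, $t2, 18: $t2=29-18=11
after sub $t6, $t6, 1: $t6=4-1=3
cmp $t6, 3  (cmp 3,3)
bgt loop: not taken
halt.
Total executed instructions: 21.

21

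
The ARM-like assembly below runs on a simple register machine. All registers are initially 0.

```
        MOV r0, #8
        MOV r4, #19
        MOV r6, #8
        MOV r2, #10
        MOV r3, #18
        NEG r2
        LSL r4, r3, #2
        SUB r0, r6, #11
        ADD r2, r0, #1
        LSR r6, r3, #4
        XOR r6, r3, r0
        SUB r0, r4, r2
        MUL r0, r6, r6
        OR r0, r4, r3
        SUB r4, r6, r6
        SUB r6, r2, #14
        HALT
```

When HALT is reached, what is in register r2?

after MOV r0, #8: r0=8
after MOV r4, #19: r4=19
after MOV r6, #8: r6=8
after MOV r2, #10: r2=10
after MOV r3, #18: r3=18
after NEG r2: r2=-(10)=-10
after LSL r4, r3, #2: r4=18<<2=72
after SUB r0, r6, #11: r0=8-11=-3
after ADD r2, r0, #1: r2=(-3)+1=-2
after LSR r6, r3, #4: r6=18>>4=1
after XOR r6, r3, r0: r6=18^(-3)=-17
after SUB r0, r4, r2: r0=72-(-2)=74
after MUL r0, r6, r6: r0=(-17)*(-17)=289
after OR r0, r4, r3: r0=72|18=90
after SUB r4, r6, r6: r4=(-17)-(-17)=0
after SUB r6, r2, #14: r6=(-2)-14=-16
halt.

-2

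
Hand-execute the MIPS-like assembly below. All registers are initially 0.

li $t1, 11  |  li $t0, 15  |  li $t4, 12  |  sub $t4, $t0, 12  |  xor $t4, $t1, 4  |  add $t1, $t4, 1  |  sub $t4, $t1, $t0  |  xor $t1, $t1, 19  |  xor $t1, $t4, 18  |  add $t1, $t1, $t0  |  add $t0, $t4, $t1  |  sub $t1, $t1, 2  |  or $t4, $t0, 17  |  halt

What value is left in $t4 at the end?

$t1=11
$t0=15
$t4=12
$t4=15-12=3
$t4=11^4=15
$t1=15+1=16
$t4=16-15=1
$t1=16^19=3
$t1=1^18=19
$t1=19+15=34
$t0=1+34=35
$t1=34-2=32
$t4=35|17=51
halt.

51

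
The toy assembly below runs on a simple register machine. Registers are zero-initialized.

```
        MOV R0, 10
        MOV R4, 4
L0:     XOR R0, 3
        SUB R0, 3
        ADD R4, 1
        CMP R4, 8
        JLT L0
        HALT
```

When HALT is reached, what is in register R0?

-6

MOV R0, 10 → R0=10
MOV R4, 4 → R4=4
XOR R0, 3 → R0=10^3=9
SUB R0, 3 → R0=9-3=6
ADD R4, 1 → R4=4+1=5
CMP R4, 8  (cmp 5,8)
JLT L0: taken
XOR R0, 3 → R0=6^3=5
SUB R0, 3 → R0=5-3=2
ADD R4, 1 → R4=5+1=6
CMP R4, 8  (cmp 6,8)
JLT L0: taken
XOR R0, 3 → R0=2^3=1
SUB R0, 3 → R0=1-3=-2
ADD R4, 1 → R4=6+1=7
CMP R4, 8  (cmp 7,8)
JLT L0: taken
XOR R0, 3 → R0=(-2)^3=-3
SUB R0, 3 → R0=(-3)-3=-6
ADD R4, 1 → R4=7+1=8
CMP R4, 8  (cmp 8,8)
JLT L0: not taken
halt.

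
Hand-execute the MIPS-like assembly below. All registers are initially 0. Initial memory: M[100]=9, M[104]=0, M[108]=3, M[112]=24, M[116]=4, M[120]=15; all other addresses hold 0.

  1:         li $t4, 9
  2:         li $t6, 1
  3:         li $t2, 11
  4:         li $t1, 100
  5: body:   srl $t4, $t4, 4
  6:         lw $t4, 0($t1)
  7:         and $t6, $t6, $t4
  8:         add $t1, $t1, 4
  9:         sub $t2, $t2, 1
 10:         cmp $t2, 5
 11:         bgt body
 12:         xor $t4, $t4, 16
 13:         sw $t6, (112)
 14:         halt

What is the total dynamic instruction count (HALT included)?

49

li $t4, 9 → $t4=9
li $t6, 1 → $t6=1
li $t2, 11 → $t2=11
li $t1, 100 → $t1=100
srl $t4, $t4, 4 → $t4=9>>4=0
lw $t4, 0($t1) → $t4=M[100]=9
and $t6, $t6, $t4 → $t6=1&9=1
add $t1, $t1, 4 → $t1=100+4=104
sub $t2, $t2, 1 → $t2=11-1=10
cmp $t2, 5  (cmp 10,5)
bgt body: taken
srl $t4, $t4, 4 → $t4=9>>4=0
lw $t4, 0($t1) → $t4=M[104]=0
and $t6, $t6, $t4 → $t6=1&0=0
add $t1, $t1, 4 → $t1=104+4=108
sub $t2, $t2, 1 → $t2=10-1=9
cmp $t2, 5  (cmp 9,5)
bgt body: taken
srl $t4, $t4, 4 → $t4=0>>4=0
lw $t4, 0($t1) → $t4=M[108]=3
and $t6, $t6, $t4 → $t6=0&3=0
add $t1, $t1, 4 → $t1=108+4=112
sub $t2, $t2, 1 → $t2=9-1=8
cmp $t2, 5  (cmp 8,5)
bgt body: taken
srl $t4, $t4, 4 → $t4=3>>4=0
lw $t4, 0($t1) → $t4=M[112]=24
and $t6, $t6, $t4 → $t6=0&24=0
add $t1, $t1, 4 → $t1=112+4=116
sub $t2, $t2, 1 → $t2=8-1=7
cmp $t2, 5  (cmp 7,5)
bgt body: taken
srl $t4, $t4, 4 → $t4=24>>4=1
lw $t4, 0($t1) → $t4=M[116]=4
and $t6, $t6, $t4 → $t6=0&4=0
add $t1, $t1, 4 → $t1=116+4=120
sub $t2, $t2, 1 → $t2=7-1=6
cmp $t2, 5  (cmp 6,5)
bgt body: taken
srl $t4, $t4, 4 → $t4=4>>4=0
lw $t4, 0($t1) → $t4=M[120]=15
and $t6, $t6, $t4 → $t6=0&15=0
add $t1, $t1, 4 → $t1=120+4=124
sub $t2, $t2, 1 → $t2=6-1=5
cmp $t2, 5  (cmp 5,5)
bgt body: not taken
xor $t4, $t4, 16 → $t4=15^16=31
sw $t6, (112) → M[112]=0
halt.
Total executed instructions: 49.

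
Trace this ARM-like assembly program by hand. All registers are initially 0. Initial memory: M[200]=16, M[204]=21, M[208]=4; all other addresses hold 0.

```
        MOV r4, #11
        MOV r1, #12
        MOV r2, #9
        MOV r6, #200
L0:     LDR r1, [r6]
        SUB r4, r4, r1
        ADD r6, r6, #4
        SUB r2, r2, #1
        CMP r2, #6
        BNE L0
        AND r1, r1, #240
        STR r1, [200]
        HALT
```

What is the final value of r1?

0

r4=11
r1=12
r2=9
r6=200
r1=M[200]=16
r4=11-16=-5
r6=200+4=204
r2=9-1=8
CMP r2, #6  (cmp 8,6)
BNE L0: taken
r1=M[204]=21
r4=(-5)-21=-26
r6=204+4=208
r2=8-1=7
CMP r2, #6  (cmp 7,6)
BNE L0: taken
r1=M[208]=4
r4=(-26)-4=-30
r6=208+4=212
r2=7-1=6
CMP r2, #6  (cmp 6,6)
BNE L0: not taken
r1=4&240=0
STR r1, [200] → M[200]=0
halt.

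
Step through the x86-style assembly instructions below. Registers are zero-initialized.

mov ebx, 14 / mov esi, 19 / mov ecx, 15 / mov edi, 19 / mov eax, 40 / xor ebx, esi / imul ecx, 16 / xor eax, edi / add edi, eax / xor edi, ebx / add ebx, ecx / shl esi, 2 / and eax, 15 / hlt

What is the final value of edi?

83

mov ebx, 14 → ebx=14
mov esi, 19 → esi=19
mov ecx, 15 → ecx=15
mov edi, 19 → edi=19
mov eax, 40 → eax=40
xor ebx, esi → ebx=14^19=29
imul ecx, 16 → ecx=15*16=240
xor eax, edi → eax=40^19=59
add edi, eax → edi=19+59=78
xor edi, ebx → edi=78^29=83
add ebx, ecx → ebx=29+240=269
shl esi, 2 → esi=19<<2=76
and eax, 15 → eax=59&15=11
halt.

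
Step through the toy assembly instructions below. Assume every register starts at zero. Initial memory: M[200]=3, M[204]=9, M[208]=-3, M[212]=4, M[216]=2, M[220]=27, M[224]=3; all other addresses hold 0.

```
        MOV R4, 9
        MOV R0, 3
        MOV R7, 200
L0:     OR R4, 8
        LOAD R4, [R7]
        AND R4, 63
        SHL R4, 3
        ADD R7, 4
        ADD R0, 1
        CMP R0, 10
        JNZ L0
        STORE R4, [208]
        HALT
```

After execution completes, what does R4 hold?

MOV R4, 9 → R4=9
MOV R0, 3 → R0=3
MOV R7, 200 → R7=200
OR R4, 8 → R4=9|8=9
LOAD R4, [R7] → R4=M[200]=3
AND R4, 63 → R4=3&63=3
SHL R4, 3 → R4=3<<3=24
ADD R7, 4 → R7=200+4=204
ADD R0, 1 → R0=3+1=4
CMP R0, 10  (cmp 4,10)
JNZ L0: taken
OR R4, 8 → R4=24|8=24
LOAD R4, [R7] → R4=M[204]=9
AND R4, 63 → R4=9&63=9
SHL R4, 3 → R4=9<<3=72
ADD R7, 4 → R7=204+4=208
ADD R0, 1 → R0=4+1=5
CMP R0, 10  (cmp 5,10)
JNZ L0: taken
OR R4, 8 → R4=72|8=72
LOAD R4, [R7] → R4=M[208]=-3
AND R4, 63 → R4=(-3)&63=61
SHL R4, 3 → R4=61<<3=488
ADD R7, 4 → R7=208+4=212
ADD R0, 1 → R0=5+1=6
CMP R0, 10  (cmp 6,10)
JNZ L0: taken
OR R4, 8 → R4=488|8=488
LOAD R4, [R7] → R4=M[212]=4
AND R4, 63 → R4=4&63=4
SHL R4, 3 → R4=4<<3=32
ADD R7, 4 → R7=212+4=216
ADD R0, 1 → R0=6+1=7
CMP R0, 10  (cmp 7,10)
JNZ L0: taken
OR R4, 8 → R4=32|8=40
LOAD R4, [R7] → R4=M[216]=2
AND R4, 63 → R4=2&63=2
SHL R4, 3 → R4=2<<3=16
ADD R7, 4 → R7=216+4=220
ADD R0, 1 → R0=7+1=8
CMP R0, 10  (cmp 8,10)
JNZ L0: taken
OR R4, 8 → R4=16|8=24
LOAD R4, [R7] → R4=M[220]=27
AND R4, 63 → R4=27&63=27
SHL R4, 3 → R4=27<<3=216
ADD R7, 4 → R7=220+4=224
ADD R0, 1 → R0=8+1=9
CMP R0, 10  (cmp 9,10)
JNZ L0: taken
OR R4, 8 → R4=216|8=216
LOAD R4, [R7] → R4=M[224]=3
AND R4, 63 → R4=3&63=3
SHL R4, 3 → R4=3<<3=24
ADD R7, 4 → R7=224+4=228
ADD R0, 1 → R0=9+1=10
CMP R0, 10  (cmp 10,10)
JNZ L0: not taken
STORE R4, [208] → M[208]=24
halt.

24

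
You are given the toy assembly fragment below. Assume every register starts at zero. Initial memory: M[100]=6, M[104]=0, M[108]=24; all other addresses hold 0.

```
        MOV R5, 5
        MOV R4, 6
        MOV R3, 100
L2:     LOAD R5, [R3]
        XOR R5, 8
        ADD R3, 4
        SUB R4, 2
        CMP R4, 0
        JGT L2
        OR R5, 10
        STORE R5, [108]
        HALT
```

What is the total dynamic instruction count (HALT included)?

24

R5=5
R4=6
R3=100
R5=M[100]=6
R5=6^8=14
R3=100+4=104
R4=6-2=4
CMP R4, 0  (cmp 4,0)
JGT L2: taken
R5=M[104]=0
R5=0^8=8
R3=104+4=108
R4=4-2=2
CMP R4, 0  (cmp 2,0)
JGT L2: taken
R5=M[108]=24
R5=24^8=16
R3=108+4=112
R4=2-2=0
CMP R4, 0  (cmp 0,0)
JGT L2: not taken
R5=16|10=26
STORE R5, [108] → M[108]=26
halt.
Total executed instructions: 24.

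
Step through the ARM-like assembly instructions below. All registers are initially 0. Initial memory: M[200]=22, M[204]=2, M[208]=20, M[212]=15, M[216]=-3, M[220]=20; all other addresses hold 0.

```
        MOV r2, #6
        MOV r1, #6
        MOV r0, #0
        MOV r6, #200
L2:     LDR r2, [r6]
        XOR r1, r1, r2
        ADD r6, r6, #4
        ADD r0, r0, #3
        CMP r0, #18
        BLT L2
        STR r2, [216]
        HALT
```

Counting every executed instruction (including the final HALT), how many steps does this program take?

42

MOV r2, #6 → r2=6
MOV r1, #6 → r1=6
MOV r0, #0 → r0=0
MOV r6, #200 → r6=200
LDR r2, [r6] → r2=M[200]=22
XOR r1, r1, r2 → r1=6^22=16
ADD r6, r6, #4 → r6=200+4=204
ADD r0, r0, #3 → r0=0+3=3
CMP r0, #18  (cmp 3,18)
BLT L2: taken
LDR r2, [r6] → r2=M[204]=2
XOR r1, r1, r2 → r1=16^2=18
ADD r6, r6, #4 → r6=204+4=208
ADD r0, r0, #3 → r0=3+3=6
CMP r0, #18  (cmp 6,18)
BLT L2: taken
LDR r2, [r6] → r2=M[208]=20
XOR r1, r1, r2 → r1=18^20=6
ADD r6, r6, #4 → r6=208+4=212
ADD r0, r0, #3 → r0=6+3=9
CMP r0, #18  (cmp 9,18)
BLT L2: taken
LDR r2, [r6] → r2=M[212]=15
XOR r1, r1, r2 → r1=6^15=9
ADD r6, r6, #4 → r6=212+4=216
ADD r0, r0, #3 → r0=9+3=12
CMP r0, #18  (cmp 12,18)
BLT L2: taken
LDR r2, [r6] → r2=M[216]=-3
XOR r1, r1, r2 → r1=9^(-3)=-12
ADD r6, r6, #4 → r6=216+4=220
ADD r0, r0, #3 → r0=12+3=15
CMP r0, #18  (cmp 15,18)
BLT L2: taken
LDR r2, [r6] → r2=M[220]=20
XOR r1, r1, r2 → r1=(-12)^20=-32
ADD r6, r6, #4 → r6=220+4=224
ADD r0, r0, #3 → r0=15+3=18
CMP r0, #18  (cmp 18,18)
BLT L2: not taken
STR r2, [216] → M[216]=20
halt.
Total executed instructions: 42.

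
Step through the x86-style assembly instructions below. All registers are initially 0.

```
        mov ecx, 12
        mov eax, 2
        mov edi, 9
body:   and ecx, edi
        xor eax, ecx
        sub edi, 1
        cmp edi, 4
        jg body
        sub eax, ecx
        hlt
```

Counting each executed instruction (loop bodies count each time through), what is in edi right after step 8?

ecx=12
eax=2
edi=9
ecx=12&9=8
eax=2^8=10
edi=9-1=8
cmp edi, 4  (cmp 8,4)
jg body: taken
After step 8: edi = 8.

8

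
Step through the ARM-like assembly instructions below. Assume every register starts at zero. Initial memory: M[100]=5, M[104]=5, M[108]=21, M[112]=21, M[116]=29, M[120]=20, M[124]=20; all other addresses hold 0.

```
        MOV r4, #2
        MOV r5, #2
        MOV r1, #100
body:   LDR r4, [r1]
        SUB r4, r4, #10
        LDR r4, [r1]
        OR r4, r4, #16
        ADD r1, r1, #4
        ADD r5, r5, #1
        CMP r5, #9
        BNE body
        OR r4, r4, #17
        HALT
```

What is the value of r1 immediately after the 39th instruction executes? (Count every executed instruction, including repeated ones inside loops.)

after MOV r4, #2: r4=2
after MOV r5, #2: r5=2
after MOV r1, #100: r1=100
after LDR r4, [r1]: r4=M[100]=5
after SUB r4, r4, #10: r4=5-10=-5
after LDR r4, [r1]: r4=M[100]=5
after OR r4, r4, #16: r4=5|16=21
after ADD r1, r1, #4: r1=100+4=104
after ADD r5, r5, #1: r5=2+1=3
CMP r5, #9  (cmp 3,9)
BNE body: taken
after LDR r4, [r1]: r4=M[104]=5
after SUB r4, r4, #10: r4=5-10=-5
after LDR r4, [r1]: r4=M[104]=5
after OR r4, r4, #16: r4=5|16=21
after ADD r1, r1, #4: r1=104+4=108
after ADD r5, r5, #1: r5=3+1=4
CMP r5, #9  (cmp 4,9)
BNE body: taken
after LDR r4, [r1]: r4=M[108]=21
after SUB r4, r4, #10: r4=21-10=11
after LDR r4, [r1]: r4=M[108]=21
after OR r4, r4, #16: r4=21|16=21
after ADD r1, r1, #4: r1=108+4=112
after ADD r5, r5, #1: r5=4+1=5
CMP r5, #9  (cmp 5,9)
BNE body: taken
after LDR r4, [r1]: r4=M[112]=21
after SUB r4, r4, #10: r4=21-10=11
after LDR r4, [r1]: r4=M[112]=21
after OR r4, r4, #16: r4=21|16=21
after ADD r1, r1, #4: r1=112+4=116
after ADD r5, r5, #1: r5=5+1=6
CMP r5, #9  (cmp 6,9)
BNE body: taken
after LDR r4, [r1]: r4=M[116]=29
after SUB r4, r4, #10: r4=29-10=19
after LDR r4, [r1]: r4=M[116]=29
after OR r4, r4, #16: r4=29|16=29
After step 39: r1 = 116.

116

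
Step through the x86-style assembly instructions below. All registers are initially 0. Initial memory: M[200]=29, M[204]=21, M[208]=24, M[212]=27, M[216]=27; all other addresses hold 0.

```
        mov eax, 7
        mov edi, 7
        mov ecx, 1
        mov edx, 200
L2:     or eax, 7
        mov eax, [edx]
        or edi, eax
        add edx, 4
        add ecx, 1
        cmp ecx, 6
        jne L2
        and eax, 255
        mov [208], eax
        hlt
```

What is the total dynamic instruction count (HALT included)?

42

after mov eax, 7: eax=7
after mov edi, 7: edi=7
after mov ecx, 1: ecx=1
after mov edx, 200: edx=200
after or eax, 7: eax=7|7=7
after mov eax, [edx]: eax=M[200]=29
after or edi, eax: edi=7|29=31
after add edx, 4: edx=200+4=204
after add ecx, 1: ecx=1+1=2
cmp ecx, 6  (cmp 2,6)
jne L2: taken
after or eax, 7: eax=29|7=31
after mov eax, [edx]: eax=M[204]=21
after or edi, eax: edi=31|21=31
after add edx, 4: edx=204+4=208
after add ecx, 1: ecx=2+1=3
cmp ecx, 6  (cmp 3,6)
jne L2: taken
after or eax, 7: eax=21|7=23
after mov eax, [edx]: eax=M[208]=24
after or edi, eax: edi=31|24=31
after add edx, 4: edx=208+4=212
after add ecx, 1: ecx=3+1=4
cmp ecx, 6  (cmp 4,6)
jne L2: taken
after or eax, 7: eax=24|7=31
after mov eax, [edx]: eax=M[212]=27
after or edi, eax: edi=31|27=31
after add edx, 4: edx=212+4=216
after add ecx, 1: ecx=4+1=5
cmp ecx, 6  (cmp 5,6)
jne L2: taken
after or eax, 7: eax=27|7=31
after mov eax, [edx]: eax=M[216]=27
after or edi, eax: edi=31|27=31
after add edx, 4: edx=216+4=220
after add ecx, 1: ecx=5+1=6
cmp ecx, 6  (cmp 6,6)
jne L2: not taken
after and eax, 255: eax=27&255=27
mov [208], eax → M[208]=27
halt.
Total executed instructions: 42.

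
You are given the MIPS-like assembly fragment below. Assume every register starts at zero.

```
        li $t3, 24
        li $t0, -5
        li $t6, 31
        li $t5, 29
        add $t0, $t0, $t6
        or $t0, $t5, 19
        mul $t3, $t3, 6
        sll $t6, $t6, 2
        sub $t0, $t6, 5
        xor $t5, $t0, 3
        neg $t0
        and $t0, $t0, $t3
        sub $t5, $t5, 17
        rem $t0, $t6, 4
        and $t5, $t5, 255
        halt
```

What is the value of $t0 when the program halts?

0

after li $t3, 24: $t3=24
after li $t0, -5: $t0=-5
after li $t6, 31: $t6=31
after li $t5, 29: $t5=29
after add $t0, $t0, $t6: $t0=(-5)+31=26
after or $t0, $t5, 19: $t0=29|19=31
after mul $t3, $t3, 6: $t3=24*6=144
after sll $t6, $t6, 2: $t6=31<<2=124
after sub $t0, $t6, 5: $t0=124-5=119
after xor $t5, $t0, 3: $t5=119^3=116
after neg $t0: $t0=-(119)=-119
after and $t0, $t0, $t3: $t0=(-119)&144=128
after sub $t5, $t5, 17: $t5=116-17=99
after rem $t0, $t6, 4: $t0=124%4=0
after and $t5, $t5, 255: $t5=99&255=99
halt.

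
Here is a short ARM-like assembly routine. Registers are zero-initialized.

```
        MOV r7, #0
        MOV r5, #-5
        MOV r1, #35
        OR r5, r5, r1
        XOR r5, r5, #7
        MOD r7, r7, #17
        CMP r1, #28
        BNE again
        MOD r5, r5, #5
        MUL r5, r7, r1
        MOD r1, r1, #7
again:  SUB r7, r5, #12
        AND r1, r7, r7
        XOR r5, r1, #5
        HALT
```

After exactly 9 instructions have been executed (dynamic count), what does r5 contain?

after MOV r7, #0: r7=0
after MOV r5, #-5: r5=-5
after MOV r1, #35: r1=35
after OR r5, r5, r1: r5=(-5)|35=-5
after XOR r5, r5, #7: r5=(-5)^7=-4
after MOD r7, r7, #17: r7=0%17=0
CMP r1, #28  (cmp 35,28)
BNE again: taken
after SUB r7, r5, #12: r7=(-4)-12=-16
After step 9: r5 = -4.

-4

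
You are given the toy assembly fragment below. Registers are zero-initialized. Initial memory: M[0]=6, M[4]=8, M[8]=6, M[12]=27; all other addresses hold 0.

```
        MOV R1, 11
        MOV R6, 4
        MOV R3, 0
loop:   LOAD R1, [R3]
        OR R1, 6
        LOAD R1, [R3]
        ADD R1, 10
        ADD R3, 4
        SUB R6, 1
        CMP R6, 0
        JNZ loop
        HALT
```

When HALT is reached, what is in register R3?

MOV R1, 11 → R1=11
MOV R6, 4 → R6=4
MOV R3, 0 → R3=0
LOAD R1, [R3] → R1=M[0]=6
OR R1, 6 → R1=6|6=6
LOAD R1, [R3] → R1=M[0]=6
ADD R1, 10 → R1=6+10=16
ADD R3, 4 → R3=0+4=4
SUB R6, 1 → R6=4-1=3
CMP R6, 0  (cmp 3,0)
JNZ loop: taken
LOAD R1, [R3] → R1=M[4]=8
OR R1, 6 → R1=8|6=14
LOAD R1, [R3] → R1=M[4]=8
ADD R1, 10 → R1=8+10=18
ADD R3, 4 → R3=4+4=8
SUB R6, 1 → R6=3-1=2
CMP R6, 0  (cmp 2,0)
JNZ loop: taken
LOAD R1, [R3] → R1=M[8]=6
OR R1, 6 → R1=6|6=6
LOAD R1, [R3] → R1=M[8]=6
ADD R1, 10 → R1=6+10=16
ADD R3, 4 → R3=8+4=12
SUB R6, 1 → R6=2-1=1
CMP R6, 0  (cmp 1,0)
JNZ loop: taken
LOAD R1, [R3] → R1=M[12]=27
OR R1, 6 → R1=27|6=31
LOAD R1, [R3] → R1=M[12]=27
ADD R1, 10 → R1=27+10=37
ADD R3, 4 → R3=12+4=16
SUB R6, 1 → R6=1-1=0
CMP R6, 0  (cmp 0,0)
JNZ loop: not taken
halt.

16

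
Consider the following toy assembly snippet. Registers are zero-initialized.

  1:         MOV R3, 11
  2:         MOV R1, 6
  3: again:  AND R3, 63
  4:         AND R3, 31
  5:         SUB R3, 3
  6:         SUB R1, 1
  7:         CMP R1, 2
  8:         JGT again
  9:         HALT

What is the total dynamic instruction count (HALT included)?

27

R3=11
R1=6
R3=11&63=11
R3=11&31=11
R3=11-3=8
R1=6-1=5
CMP R1, 2  (cmp 5,2)
JGT again: taken
R3=8&63=8
R3=8&31=8
R3=8-3=5
R1=5-1=4
CMP R1, 2  (cmp 4,2)
JGT again: taken
R3=5&63=5
R3=5&31=5
R3=5-3=2
R1=4-1=3
CMP R1, 2  (cmp 3,2)
JGT again: taken
R3=2&63=2
R3=2&31=2
R3=2-3=-1
R1=3-1=2
CMP R1, 2  (cmp 2,2)
JGT again: not taken
halt.
Total executed instructions: 27.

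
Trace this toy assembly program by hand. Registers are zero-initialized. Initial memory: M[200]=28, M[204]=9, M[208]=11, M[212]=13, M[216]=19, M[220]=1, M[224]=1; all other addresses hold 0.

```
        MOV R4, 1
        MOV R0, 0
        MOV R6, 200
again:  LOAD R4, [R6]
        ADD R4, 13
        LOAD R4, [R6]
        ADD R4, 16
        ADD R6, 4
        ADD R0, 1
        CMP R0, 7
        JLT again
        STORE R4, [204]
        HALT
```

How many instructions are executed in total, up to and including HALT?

MOV R4, 1 → R4=1
MOV R0, 0 → R0=0
MOV R6, 200 → R6=200
LOAD R4, [R6] → R4=M[200]=28
ADD R4, 13 → R4=28+13=41
LOAD R4, [R6] → R4=M[200]=28
ADD R4, 16 → R4=28+16=44
ADD R6, 4 → R6=200+4=204
ADD R0, 1 → R0=0+1=1
CMP R0, 7  (cmp 1,7)
JLT again: taken
LOAD R4, [R6] → R4=M[204]=9
ADD R4, 13 → R4=9+13=22
LOAD R4, [R6] → R4=M[204]=9
ADD R4, 16 → R4=9+16=25
ADD R6, 4 → R6=204+4=208
ADD R0, 1 → R0=1+1=2
CMP R0, 7  (cmp 2,7)
JLT again: taken
LOAD R4, [R6] → R4=M[208]=11
ADD R4, 13 → R4=11+13=24
LOAD R4, [R6] → R4=M[208]=11
ADD R4, 16 → R4=11+16=27
ADD R6, 4 → R6=208+4=212
ADD R0, 1 → R0=2+1=3
CMP R0, 7  (cmp 3,7)
JLT again: taken
LOAD R4, [R6] → R4=M[212]=13
ADD R4, 13 → R4=13+13=26
LOAD R4, [R6] → R4=M[212]=13
ADD R4, 16 → R4=13+16=29
ADD R6, 4 → R6=212+4=216
ADD R0, 1 → R0=3+1=4
CMP R0, 7  (cmp 4,7)
JLT again: taken
LOAD R4, [R6] → R4=M[216]=19
ADD R4, 13 → R4=19+13=32
LOAD R4, [R6] → R4=M[216]=19
ADD R4, 16 → R4=19+16=35
ADD R6, 4 → R6=216+4=220
ADD R0, 1 → R0=4+1=5
CMP R0, 7  (cmp 5,7)
JLT again: taken
LOAD R4, [R6] → R4=M[220]=1
ADD R4, 13 → R4=1+13=14
LOAD R4, [R6] → R4=M[220]=1
ADD R4, 16 → R4=1+16=17
ADD R6, 4 → R6=220+4=224
ADD R0, 1 → R0=5+1=6
CMP R0, 7  (cmp 6,7)
JLT again: taken
LOAD R4, [R6] → R4=M[224]=1
ADD R4, 13 → R4=1+13=14
LOAD R4, [R6] → R4=M[224]=1
ADD R4, 16 → R4=1+16=17
ADD R6, 4 → R6=224+4=228
ADD R0, 1 → R0=6+1=7
CMP R0, 7  (cmp 7,7)
JLT again: not taken
STORE R4, [204] → M[204]=17
halt.
Total executed instructions: 61.

61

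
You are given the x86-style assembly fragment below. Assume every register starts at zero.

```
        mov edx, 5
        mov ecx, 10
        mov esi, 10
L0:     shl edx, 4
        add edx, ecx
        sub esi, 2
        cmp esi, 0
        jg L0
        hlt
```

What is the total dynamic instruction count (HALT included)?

29

edx=5
ecx=10
esi=10
edx=5<<4=80
edx=80+10=90
esi=10-2=8
cmp esi, 0  (cmp 8,0)
jg L0: taken
edx=90<<4=1440
edx=1440+10=1450
esi=8-2=6
cmp esi, 0  (cmp 6,0)
jg L0: taken
edx=1450<<4=23200
edx=23200+10=23210
esi=6-2=4
cmp esi, 0  (cmp 4,0)
jg L0: taken
edx=23210<<4=371360
edx=371360+10=371370
esi=4-2=2
cmp esi, 0  (cmp 2,0)
jg L0: taken
edx=371370<<4=5941920
edx=5941920+10=5941930
esi=2-2=0
cmp esi, 0  (cmp 0,0)
jg L0: not taken
halt.
Total executed instructions: 29.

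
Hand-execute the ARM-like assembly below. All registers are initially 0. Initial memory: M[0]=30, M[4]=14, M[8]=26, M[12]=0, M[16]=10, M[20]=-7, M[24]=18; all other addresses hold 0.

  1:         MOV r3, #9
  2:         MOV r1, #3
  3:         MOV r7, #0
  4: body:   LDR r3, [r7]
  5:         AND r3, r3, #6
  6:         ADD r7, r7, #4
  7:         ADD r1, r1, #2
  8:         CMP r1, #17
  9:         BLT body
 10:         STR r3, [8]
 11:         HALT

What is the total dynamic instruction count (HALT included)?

MOV r3, #9 → r3=9
MOV r1, #3 → r1=3
MOV r7, #0 → r7=0
LDR r3, [r7] → r3=M[0]=30
AND r3, r3, #6 → r3=30&6=6
ADD r7, r7, #4 → r7=0+4=4
ADD r1, r1, #2 → r1=3+2=5
CMP r1, #17  (cmp 5,17)
BLT body: taken
LDR r3, [r7] → r3=M[4]=14
AND r3, r3, #6 → r3=14&6=6
ADD r7, r7, #4 → r7=4+4=8
ADD r1, r1, #2 → r1=5+2=7
CMP r1, #17  (cmp 7,17)
BLT body: taken
LDR r3, [r7] → r3=M[8]=26
AND r3, r3, #6 → r3=26&6=2
ADD r7, r7, #4 → r7=8+4=12
ADD r1, r1, #2 → r1=7+2=9
CMP r1, #17  (cmp 9,17)
BLT body: taken
LDR r3, [r7] → r3=M[12]=0
AND r3, r3, #6 → r3=0&6=0
ADD r7, r7, #4 → r7=12+4=16
ADD r1, r1, #2 → r1=9+2=11
CMP r1, #17  (cmp 11,17)
BLT body: taken
LDR r3, [r7] → r3=M[16]=10
AND r3, r3, #6 → r3=10&6=2
ADD r7, r7, #4 → r7=16+4=20
ADD r1, r1, #2 → r1=11+2=13
CMP r1, #17  (cmp 13,17)
BLT body: taken
LDR r3, [r7] → r3=M[20]=-7
AND r3, r3, #6 → r3=(-7)&6=0
ADD r7, r7, #4 → r7=20+4=24
ADD r1, r1, #2 → r1=13+2=15
CMP r1, #17  (cmp 15,17)
BLT body: taken
LDR r3, [r7] → r3=M[24]=18
AND r3, r3, #6 → r3=18&6=2
ADD r7, r7, #4 → r7=24+4=28
ADD r1, r1, #2 → r1=15+2=17
CMP r1, #17  (cmp 17,17)
BLT body: not taken
STR r3, [8] → M[8]=2
halt.
Total executed instructions: 47.

47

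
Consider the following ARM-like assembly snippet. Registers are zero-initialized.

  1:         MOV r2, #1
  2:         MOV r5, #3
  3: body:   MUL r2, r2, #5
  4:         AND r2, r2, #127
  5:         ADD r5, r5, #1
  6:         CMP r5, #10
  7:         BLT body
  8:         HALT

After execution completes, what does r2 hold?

r2=1
r5=3
r2=1*5=5
r2=5&127=5
r5=3+1=4
CMP r5, #10  (cmp 4,10)
BLT body: taken
r2=5*5=25
r2=25&127=25
r5=4+1=5
CMP r5, #10  (cmp 5,10)
BLT body: taken
r2=25*5=125
r2=125&127=125
r5=5+1=6
CMP r5, #10  (cmp 6,10)
BLT body: taken
r2=125*5=625
r2=625&127=113
r5=6+1=7
CMP r5, #10  (cmp 7,10)
BLT body: taken
r2=113*5=565
r2=565&127=53
r5=7+1=8
CMP r5, #10  (cmp 8,10)
BLT body: taken
r2=53*5=265
r2=265&127=9
r5=8+1=9
CMP r5, #10  (cmp 9,10)
BLT body: taken
r2=9*5=45
r2=45&127=45
r5=9+1=10
CMP r5, #10  (cmp 10,10)
BLT body: not taken
halt.

45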